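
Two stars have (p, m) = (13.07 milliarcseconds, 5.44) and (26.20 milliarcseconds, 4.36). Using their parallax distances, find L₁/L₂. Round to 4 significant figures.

L₁/L₂ = 1.486

d₁ = 1/p₁ = 1/0.01307″ = 76.511 pc; d₂ = 1/p₂ = 1/0.02620″ = 38.168 pc.
M₁ = m₁ − 5 log₁₀ d₁ + 5 = 5.44 − 9.4186 + 5 = 1.0214.
M₂ = 4.36 − 7.9085 + 5 = 1.4515.
L₁/L₂ = 10^(0.4(M₂ − M₁)) = 10^(0.4 × 0.4301) = 10^0.17204 = 1.4861.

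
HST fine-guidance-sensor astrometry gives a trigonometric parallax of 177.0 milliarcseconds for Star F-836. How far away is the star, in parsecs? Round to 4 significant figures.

p = 177.0 milliarcseconds = 0.1770 arcsec.
d = 1/p = 1/0.1770 = 5.6497 pc.

5.650 pc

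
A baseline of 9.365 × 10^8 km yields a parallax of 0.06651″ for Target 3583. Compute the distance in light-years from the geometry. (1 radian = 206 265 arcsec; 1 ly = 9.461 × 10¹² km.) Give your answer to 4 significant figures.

307.0 ly

θ = 0.06651″ = 0.06651/206265 = 3.2245 × 10^-7 rad.
d = B/θ = (9.365 × 10^8) / (3.2245 × 10^-7) = 2.9043 × 10^15 km = (2.9043 × 10^15) / (9.461 × 10^12) ly = 306.98 ly.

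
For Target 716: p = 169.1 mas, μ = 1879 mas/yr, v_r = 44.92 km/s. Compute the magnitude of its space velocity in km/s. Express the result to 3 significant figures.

d = 1/p = 1/0.1691″ = 5.9137 pc.
μ = 1879 mas/yr = 1.879 ″/yr.
v_t = 4.740 μ d = 4.740 × 1.879 × 5.9137 = 52.67 km/s.
v = √(v_r² + v_t²) = √(44.92² + 52.67²) = √4791.94 = 69.224 km/s.

69.2 km/s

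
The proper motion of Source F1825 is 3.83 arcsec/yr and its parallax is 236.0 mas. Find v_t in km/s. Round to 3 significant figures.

d = 1/p = 1/0.2360″ = 4.2373 pc.
v_t = 4.74 × μ × d = 4.74 × 3.83 × 4.2373 = 76.925 km/s.

76.9 km/s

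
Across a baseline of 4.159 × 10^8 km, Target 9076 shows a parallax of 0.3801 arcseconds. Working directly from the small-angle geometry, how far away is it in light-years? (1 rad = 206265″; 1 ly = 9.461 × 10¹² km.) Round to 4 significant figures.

23.86 ly

θ = 0.3801″ = 0.3801/206265 = 1.8428 × 10^-6 rad.
d = B/θ = (4.159 × 10^8) / (1.8428 × 10^-6) = 2.2569 × 10^14 km = (2.2569 × 10^14) / (9.461 × 10^12) ly = 23.855 ly.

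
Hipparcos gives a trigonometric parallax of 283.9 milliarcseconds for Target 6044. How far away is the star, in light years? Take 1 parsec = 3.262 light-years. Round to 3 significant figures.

p = 283.9 milliarcseconds = 0.2839 arcsec.
d = 1/p = 1/0.2839 = 3.5224 pc.
In light-years: 3.5224 × 3.262 = 11.49 ly.

11.5 light years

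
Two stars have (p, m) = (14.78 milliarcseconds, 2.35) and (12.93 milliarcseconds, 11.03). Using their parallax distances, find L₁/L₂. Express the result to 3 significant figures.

L₁/L₂ = 2270

d₁ = 1/p₁ = 1/0.01478″ = 67.659 pc; d₂ = 1/p₂ = 1/0.01293″ = 77.34 pc.
M₁ = m₁ − 5 log₁₀ d₁ + 5 = 2.35 − 9.1516 + 5 = -1.8016.
M₂ = 11.03 − 9.4420 + 5 = 6.5880.
L₁/L₂ = 10^(0.4(M₂ − M₁)) = 10^(0.4 × 8.3896) = 10^3.35584 = 2269.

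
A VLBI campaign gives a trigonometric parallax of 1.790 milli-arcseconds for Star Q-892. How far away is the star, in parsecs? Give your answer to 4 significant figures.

558.7 pc

p = 1.790 milli-arcseconds = 0.001790 arcsec.
d = 1/p = 1/0.001790 = 558.66 pc.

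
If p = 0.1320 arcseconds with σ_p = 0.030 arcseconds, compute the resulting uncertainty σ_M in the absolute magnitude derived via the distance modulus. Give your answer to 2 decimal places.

M = m − 5 log₁₀ d + 5 = m + 5 log₁₀ p + 5, so ∂M/∂p = 5/(p ln 10).
σ_M = (5/ln 10) · (σ_p/p) = 2.1715 × 0.030/0.1320 = 2.1715 × 0.22727 = 0.49352.

σ_M = 0.49 mag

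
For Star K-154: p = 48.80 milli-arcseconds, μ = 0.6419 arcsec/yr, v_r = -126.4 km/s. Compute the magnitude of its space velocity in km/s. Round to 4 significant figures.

140.9 km/s

d = 1/p = 1/0.04880″ = 20.492 pc.
v_t = 4.740 μ d = 4.740 × 0.6419 × 20.492 = 62.349 km/s.
v = √(v_r² + v_t²) = √((-126.4)² + 62.349²) = √19864.4 = 140.94 km/s.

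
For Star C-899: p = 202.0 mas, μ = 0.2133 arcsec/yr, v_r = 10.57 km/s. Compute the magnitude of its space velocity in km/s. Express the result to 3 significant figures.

d = 1/p = 1/0.2020″ = 4.9505 pc.
v_t = 4.740 μ d = 4.740 × 0.2133 × 4.9505 = 5.0052 km/s.
v = √(v_r² + v_t²) = √(10.57² + 5.0052²) = √136.777 = 11.695 km/s.

11.7 km/s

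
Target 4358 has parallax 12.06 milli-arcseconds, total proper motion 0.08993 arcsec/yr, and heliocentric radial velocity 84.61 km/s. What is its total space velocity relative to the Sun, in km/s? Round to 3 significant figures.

d = 1/p = 1/0.01206″ = 82.919 pc.
v_t = 4.740 μ d = 4.740 × 0.08993 × 82.919 = 35.346 km/s.
v = √(v_r² + v_t²) = √(84.61² + 35.346²) = √8408.19 = 91.696 km/s.

91.7 km/s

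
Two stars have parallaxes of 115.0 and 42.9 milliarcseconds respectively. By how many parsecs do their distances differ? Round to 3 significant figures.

14.6 pc

d_A = 1/0.1150″ = 8.6957 pc; d_B = 1/0.04290″ = 23.31 pc.
|d_B − d_A| = |23.31 − 8.6957| = 14.614 pc.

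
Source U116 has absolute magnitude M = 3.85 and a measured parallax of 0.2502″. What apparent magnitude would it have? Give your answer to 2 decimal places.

d = 1/p = 1/0.2502″ = 3.9968 pc.
m − M = 5 log₁₀ d − 5 = 5 log₁₀(3.9968) − 5 = 3.0086 − 5 = -1.9914.
m = M + (m − M) = 3.85 + (-1.9914) = 1.86.

m = 1.86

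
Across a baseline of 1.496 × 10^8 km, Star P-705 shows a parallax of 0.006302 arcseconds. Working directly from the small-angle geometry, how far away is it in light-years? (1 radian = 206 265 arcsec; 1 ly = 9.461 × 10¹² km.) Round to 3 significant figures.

518 ly

θ = 0.006302″ = 0.006302/206265 = 3.0553 × 10^-8 rad.
d = B/θ = (1.496 × 10^8) / (3.0553 × 10^-8) = 4.8964 × 10^15 km = (4.8964 × 10^15) / (9.461 × 10^12) ly = 517.54 ly.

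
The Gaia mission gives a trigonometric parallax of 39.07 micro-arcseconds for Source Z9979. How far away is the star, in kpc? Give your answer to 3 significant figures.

p = 39.07 micro-arcseconds = 0.00003907 arcsec.
d = 1/p = 1/0.00003907 = 25595 pc.
= 25.595 kpc.

25.6 kpc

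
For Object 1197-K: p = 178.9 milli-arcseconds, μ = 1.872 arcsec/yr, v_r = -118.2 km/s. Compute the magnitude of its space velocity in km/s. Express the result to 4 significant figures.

d = 1/p = 1/0.1789″ = 5.5897 pc.
v_t = 4.740 μ d = 4.740 × 1.872 × 5.5897 = 49.599 km/s.
v = √(v_r² + v_t²) = √((-118.2)² + 49.599²) = √16431.3 = 128.18 km/s.

128.2 km/s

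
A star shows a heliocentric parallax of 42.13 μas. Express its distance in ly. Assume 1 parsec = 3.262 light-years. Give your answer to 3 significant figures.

77400 ly

p = 42.13 μas = 0.00004213 arcsec.
d = 1/p = 1/0.00004213 = 23736 pc.
In light-years: 23736 × 3.262 = 77427 ly.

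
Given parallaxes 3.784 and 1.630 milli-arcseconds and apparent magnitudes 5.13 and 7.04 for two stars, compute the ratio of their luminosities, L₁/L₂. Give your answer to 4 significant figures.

L₁/L₂ = 1.078

d₁ = 1/p₁ = 1/0.003784″ = 264.27 pc; d₂ = 1/p₂ = 1/0.001630″ = 613.5 pc.
M₁ = m₁ − 5 log₁₀ d₁ + 5 = 5.13 − 12.1102 + 5 = -1.9802.
M₂ = 7.04 − 13.9391 + 5 = -1.8991.
L₁/L₂ = 10^(0.4(M₂ − M₁)) = 10^(0.4 × 0.0811) = 10^0.03244 = 1.0776.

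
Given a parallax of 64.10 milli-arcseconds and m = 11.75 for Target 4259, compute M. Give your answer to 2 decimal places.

d = 1/p = 1/0.06410″ = 15.601 pc.
m − M = 5 log₁₀(15.601) − 5 = 5.9658 − 5 = 0.9658.
M = m − (m − M) = 11.75 − 0.9658 = 10.78.

M = 10.78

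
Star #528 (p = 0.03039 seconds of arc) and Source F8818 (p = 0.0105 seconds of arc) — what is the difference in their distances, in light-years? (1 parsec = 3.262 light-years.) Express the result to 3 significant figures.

d_A = 1/0.03039″ = 32.906 pc; d_B = 1/0.01050″ = 95.238 pc.
|d_B − d_A| = |95.238 − 32.906| = 62.332 pc = 62.332 × 3.262 ly = 203.33 ly.

203 ly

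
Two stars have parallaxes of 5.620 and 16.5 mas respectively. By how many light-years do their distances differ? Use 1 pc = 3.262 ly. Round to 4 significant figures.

d_A = 1/0.005620″ = 177.94 pc; d_B = 1/0.01650″ = 60.606 pc.
|d_B − d_A| = |60.606 − 177.94| = 117.33 pc = 117.33 × 3.262 ly = 382.73 ly.

382.7 ly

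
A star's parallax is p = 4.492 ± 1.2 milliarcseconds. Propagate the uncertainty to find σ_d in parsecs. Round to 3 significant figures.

d = 1/p, so σ_d = σ_p / p².
σ_d = 0.00120 / (0.004492)² = 0.00120 / 0.000020178 = 59.471 pc.

59.5 pc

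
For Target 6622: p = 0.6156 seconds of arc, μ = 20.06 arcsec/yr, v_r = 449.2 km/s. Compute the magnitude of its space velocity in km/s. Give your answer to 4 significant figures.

d = 1/p = 1/0.6156″ = 1.6244 pc.
v_t = 4.740 μ d = 4.740 × 20.06 × 1.6244 = 154.46 km/s.
v = √(v_r² + v_t²) = √(449.2² + 154.46²) = √225639 = 475.01 km/s.

475.0 km/s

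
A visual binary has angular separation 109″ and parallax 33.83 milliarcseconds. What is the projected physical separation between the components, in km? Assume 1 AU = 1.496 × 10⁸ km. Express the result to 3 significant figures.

4.82 × 10^11 km

d = 1/p = 1/0.03383″ = 29.56 pc.
At distance d (pc), an angle of θ arcsec spans θ·d AU: s = 109 × 29.56 = 3222 AU.
= 3222 × 1.496 × 10⁸ km = 4.8201 × 10^11 km.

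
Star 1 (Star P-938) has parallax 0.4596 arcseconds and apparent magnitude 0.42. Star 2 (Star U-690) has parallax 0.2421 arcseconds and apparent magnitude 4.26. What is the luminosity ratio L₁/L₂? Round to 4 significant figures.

L₁/L₂ = 9.533

d₁ = 1/p₁ = 1/0.4596″ = 2.1758 pc; d₂ = 1/p₂ = 1/0.2421″ = 4.1305 pc.
M₁ = m₁ − 5 log₁₀ d₁ + 5 = 0.42 − 1.6881 + 5 = 3.7319.
M₂ = 4.26 − 3.0800 + 5 = 6.1800.
L₁/L₂ = 10^(0.4(M₂ − M₁)) = 10^(0.4 × 2.4481) = 10^0.97924 = 9.5332.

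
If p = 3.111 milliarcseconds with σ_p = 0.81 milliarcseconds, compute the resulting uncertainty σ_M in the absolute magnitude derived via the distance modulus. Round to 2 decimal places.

σ_M = 0.57 mag

M = m − 5 log₁₀ d + 5 = m + 5 log₁₀ p + 5, so ∂M/∂p = 5/(p ln 10).
σ_M = (5/ln 10) · (σ_p/p) = 2.1715 × 0.81/3.111 = 2.1715 × 0.26037 = 0.56539.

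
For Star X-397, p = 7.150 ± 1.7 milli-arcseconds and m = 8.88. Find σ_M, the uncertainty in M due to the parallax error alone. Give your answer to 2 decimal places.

σ_M = 0.52 mag

M = m − 5 log₁₀ d + 5 = m + 5 log₁₀ p + 5, so ∂M/∂p = 5/(p ln 10).
σ_M = (5/ln 10) · (σ_p/p) = 2.1715 × 1.7/7.150 = 2.1715 × 0.23776 = 0.5163.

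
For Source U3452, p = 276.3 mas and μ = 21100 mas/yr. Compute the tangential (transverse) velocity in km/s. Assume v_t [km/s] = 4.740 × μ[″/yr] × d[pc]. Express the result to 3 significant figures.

362 km/s

d = 1/p = 1/0.2763″ = 3.6193 pc.
μ = 21100 mas/yr = 21.1 ″/yr.
v_t = 4.74 × μ × d = 4.74 × 21.1 × 3.6193 = 361.98 km/s.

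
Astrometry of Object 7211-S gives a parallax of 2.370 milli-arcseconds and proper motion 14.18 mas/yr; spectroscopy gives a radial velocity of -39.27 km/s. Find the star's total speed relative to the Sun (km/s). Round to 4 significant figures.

d = 1/p = 1/0.002370″ = 421.94 pc.
μ = 14.18 mas/yr = 0.01418 ″/yr.
v_t = 4.740 μ d = 4.740 × 0.01418 × 421.94 = 28.36 km/s.
v = √(v_r² + v_t²) = √((-39.27)² + 28.36²) = √2346.42 = 48.44 km/s.

48.44 km/s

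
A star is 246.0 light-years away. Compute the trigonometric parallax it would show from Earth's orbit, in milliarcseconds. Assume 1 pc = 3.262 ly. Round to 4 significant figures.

13.26 mas

d = 246.0 ly ÷ 3.262 = 75.414 pc.
p = 1/d = 1/75.414 = 0.01326 arcsec.
= 0.01326 × 1000 = 13.26 mas.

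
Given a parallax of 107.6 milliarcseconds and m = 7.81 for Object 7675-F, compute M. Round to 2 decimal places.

d = 1/p = 1/0.1076″ = 9.2937 pc.
m − M = 5 log₁₀(9.2937) − 5 = 4.8409 − 5 = -0.1591.
M = m − (m − M) = 7.81 − (-0.1591) = 7.97.

M = 7.97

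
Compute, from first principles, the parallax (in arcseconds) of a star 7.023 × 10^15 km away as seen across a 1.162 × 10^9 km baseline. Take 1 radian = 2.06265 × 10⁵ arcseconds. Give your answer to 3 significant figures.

0.0341 arcsec

θ ≈ B/d = (1.162 × 10^9) / (7.023 × 10^15) = 1.6546 × 10^-7 rad.
In arcseconds: 1.6546 × 10^-7 × 206265 = 0.034129″.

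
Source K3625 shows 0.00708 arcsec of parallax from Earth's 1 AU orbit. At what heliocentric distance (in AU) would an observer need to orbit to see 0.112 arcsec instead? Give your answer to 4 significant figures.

15.82 AU

Parallax scales linearly with baseline: p ∝ B, so B = p_target / p_Earth × 1 AU.
B = 0.112 / 0.00708 = 15.819 AU.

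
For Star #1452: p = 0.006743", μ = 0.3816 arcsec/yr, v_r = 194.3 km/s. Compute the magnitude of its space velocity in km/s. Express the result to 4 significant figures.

d = 1/p = 1/0.006743″ = 148.3 pc.
v_t = 4.740 μ d = 4.740 × 0.3816 × 148.3 = 268.24 km/s.
v = √(v_r² + v_t²) = √(194.3² + 268.24²) = √109705 = 331.22 km/s.

331.2 km/s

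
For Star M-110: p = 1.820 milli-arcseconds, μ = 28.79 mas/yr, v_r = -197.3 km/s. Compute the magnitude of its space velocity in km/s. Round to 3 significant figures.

211 km/s

d = 1/p = 1/0.001820″ = 549.45 pc.
μ = 28.79 mas/yr = 0.02879 ″/yr.
v_t = 4.740 μ d = 4.740 × 0.02879 × 549.45 = 74.98 km/s.
v = √(v_r² + v_t²) = √((-197.3)² + 74.98²) = √44549.3 = 211.07 km/s.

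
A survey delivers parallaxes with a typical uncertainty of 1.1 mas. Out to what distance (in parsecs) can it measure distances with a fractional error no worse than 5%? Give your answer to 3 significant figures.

45.5 pc

σ_d/d = σ_p/p, so the condition is σ_p/p ≤ 0.05, i.e. p ≥ σ_p/0.05.
p_min = 1.1/0.05 = 22 mas = 0.022 arcsec.
d_max = 1/p_min = 1/0.022 = 45.455 pc.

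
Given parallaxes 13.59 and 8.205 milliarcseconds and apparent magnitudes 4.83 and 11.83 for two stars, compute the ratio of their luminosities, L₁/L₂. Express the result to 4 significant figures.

L₁/L₂ = 230.0

d₁ = 1/p₁ = 1/0.01359″ = 73.584 pc; d₂ = 1/p₂ = 1/0.008205″ = 121.88 pc.
M₁ = m₁ − 5 log₁₀ d₁ + 5 = 4.83 − 9.3339 + 5 = 0.4961.
M₂ = 11.83 − 10.4297 + 5 = 6.4003.
L₁/L₂ = 10^(0.4(M₂ − M₁)) = 10^(0.4 × 5.9042) = 10^2.36168 = 229.97.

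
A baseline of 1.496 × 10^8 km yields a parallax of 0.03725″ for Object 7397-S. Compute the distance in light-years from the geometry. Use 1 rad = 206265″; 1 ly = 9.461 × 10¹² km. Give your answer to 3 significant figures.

θ = 0.03725″ = 0.03725/206265 = 1.8059 × 10^-7 rad.
d = B/θ = (1.496 × 10^8) / (1.8059 × 10^-7) = 8.2840 × 10^14 km = (8.2840 × 10^14) / (9.461 × 10^12) ly = 87.559 ly.

87.6 ly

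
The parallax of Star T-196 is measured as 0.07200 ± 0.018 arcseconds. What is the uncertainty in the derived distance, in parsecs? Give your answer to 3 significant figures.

3.47 pc

d = 1/p, so σ_d = σ_p / p².
σ_d = 0.0180 / (0.07200)² = 0.0180 / 0.005184 = 3.4722 pc.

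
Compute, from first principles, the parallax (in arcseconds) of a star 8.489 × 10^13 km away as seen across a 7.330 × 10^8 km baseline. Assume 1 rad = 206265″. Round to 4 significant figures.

1.781 arcsec

θ ≈ B/d = (7.330 × 10^8) / (8.489 × 10^13) = 8.6347 × 10^-6 rad.
In arcseconds: 8.6347 × 10^-6 × 206265 = 1.781″.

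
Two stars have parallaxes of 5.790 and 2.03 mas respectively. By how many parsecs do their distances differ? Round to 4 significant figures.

d_A = 1/0.005790″ = 172.71 pc; d_B = 1/0.002030″ = 492.61 pc.
|d_B − d_A| = |492.61 − 172.71| = 319.9 pc.

319.9 pc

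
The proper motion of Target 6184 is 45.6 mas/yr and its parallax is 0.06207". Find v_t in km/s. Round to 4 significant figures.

d = 1/p = 1/0.06207″ = 16.111 pc.
μ = 45.6 mas/yr = 0.0456 ″/yr.
v_t = 4.74 × μ × d = 4.74 × 0.0456 × 16.111 = 3.4823 km/s.

3.482 km/s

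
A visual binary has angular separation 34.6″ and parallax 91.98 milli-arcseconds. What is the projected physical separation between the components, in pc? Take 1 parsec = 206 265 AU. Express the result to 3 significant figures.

0.00182 pc

d = 1/p = 1/0.09198″ = 10.872 pc.
At distance d (pc), an angle of θ arcsec spans θ·d AU: s = 34.6 × 10.872 = 376.17 AU.
= 376.17 / 206265 = 0.0018237 pc.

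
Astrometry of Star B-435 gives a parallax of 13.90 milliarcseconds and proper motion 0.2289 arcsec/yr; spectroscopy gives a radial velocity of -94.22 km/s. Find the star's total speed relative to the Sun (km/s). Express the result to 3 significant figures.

d = 1/p = 1/0.01390″ = 71.942 pc.
v_t = 4.740 μ d = 4.740 × 0.2289 × 71.942 = 78.056 km/s.
v = √(v_r² + v_t²) = √((-94.22)² + 78.056²) = √14970.1 = 122.35 km/s.

122 km/s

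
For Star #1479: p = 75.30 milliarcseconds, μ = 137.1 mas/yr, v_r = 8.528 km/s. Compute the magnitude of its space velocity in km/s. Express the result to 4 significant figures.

12.13 km/s

d = 1/p = 1/0.07530″ = 13.28 pc.
μ = 137.1 mas/yr = 0.1371 ″/yr.
v_t = 4.740 μ d = 4.740 × 0.1371 × 13.28 = 8.6301 km/s.
v = √(v_r² + v_t²) = √(8.528² + 8.6301²) = √147.205 = 12.133 km/s.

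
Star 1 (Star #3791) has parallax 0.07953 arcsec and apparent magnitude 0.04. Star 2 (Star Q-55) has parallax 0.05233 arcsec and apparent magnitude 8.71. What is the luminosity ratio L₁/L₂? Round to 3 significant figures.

d₁ = 1/p₁ = 1/0.07953″ = 12.574 pc; d₂ = 1/p₂ = 1/0.05233″ = 19.109 pc.
M₁ = m₁ − 5 log₁₀ d₁ + 5 = 0.04 − 5.4974 + 5 = -0.4574.
M₂ = 8.71 − 6.4062 + 5 = 7.3038.
L₁/L₂ = 10^(0.4(M₂ − M₁)) = 10^(0.4 × 7.7612) = 10^3.10448 = 1272.

L₁/L₂ = 1270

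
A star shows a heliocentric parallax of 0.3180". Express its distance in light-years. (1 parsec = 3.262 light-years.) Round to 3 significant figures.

10.3 light years

d = 1/p = 1/0.3180 = 3.1447 pc.
In light-years: 3.1447 × 3.262 = 10.258 ly.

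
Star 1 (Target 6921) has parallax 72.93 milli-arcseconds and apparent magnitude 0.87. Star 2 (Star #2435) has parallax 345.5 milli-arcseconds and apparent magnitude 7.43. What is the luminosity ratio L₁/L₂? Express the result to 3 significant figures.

L₁/L₂ = 9440

d₁ = 1/p₁ = 1/0.07293″ = 13.712 pc; d₂ = 1/p₂ = 1/0.3455″ = 2.8944 pc.
M₁ = m₁ − 5 log₁₀ d₁ + 5 = 0.87 − 5.6855 + 5 = 0.1845.
M₂ = 7.43 − 2.3078 + 5 = 10.1222.
L₁/L₂ = 10^(0.4(M₂ − M₁)) = 10^(0.4 × 9.9377) = 10^3.97508 = 9442.3.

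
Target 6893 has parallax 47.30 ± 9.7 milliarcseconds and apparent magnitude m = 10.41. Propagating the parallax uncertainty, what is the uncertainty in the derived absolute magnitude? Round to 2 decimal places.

M = m − 5 log₁₀ d + 5 = m + 5 log₁₀ p + 5, so ∂M/∂p = 5/(p ln 10).
σ_M = (5/ln 10) · (σ_p/p) = 2.1715 × 9.7/47.30 = 2.1715 × 0.20507 = 0.44531.

σ_M = 0.45 mag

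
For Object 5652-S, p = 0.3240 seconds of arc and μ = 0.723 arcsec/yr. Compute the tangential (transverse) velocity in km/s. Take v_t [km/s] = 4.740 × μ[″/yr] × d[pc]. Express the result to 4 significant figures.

d = 1/p = 1/0.3240″ = 3.0864 pc.
v_t = 4.74 × μ × d = 4.74 × 0.723 × 3.0864 = 10.577 km/s.

10.58 km/s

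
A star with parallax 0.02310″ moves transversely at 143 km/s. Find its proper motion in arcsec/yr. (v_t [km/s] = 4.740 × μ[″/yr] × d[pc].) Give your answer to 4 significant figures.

0.6969 arcsec/yr

d = 1/p = 1/0.02310″ = 43.29 pc.
μ = v_t / (4.74 d) = 143 / (4.74 × 43.29) = 143 / 205.19 = 0.69692 ″/yr.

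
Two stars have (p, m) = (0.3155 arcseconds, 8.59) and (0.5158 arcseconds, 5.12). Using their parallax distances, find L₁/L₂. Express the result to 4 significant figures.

L₁/L₂ = 0.1094

d₁ = 1/p₁ = 1/0.3155″ = 3.1696 pc; d₂ = 1/p₂ = 1/0.5158″ = 1.9387 pc.
M₁ = m₁ − 5 log₁₀ d₁ + 5 = 8.59 − 2.5050 + 5 = 11.0850.
M₂ = 5.12 − 1.4376 + 5 = 8.6824.
L₁/L₂ = 10^(0.4(M₂ − M₁)) = 10^(0.4 × (-2.4026)) = 10^(-0.96104) = 0.10939.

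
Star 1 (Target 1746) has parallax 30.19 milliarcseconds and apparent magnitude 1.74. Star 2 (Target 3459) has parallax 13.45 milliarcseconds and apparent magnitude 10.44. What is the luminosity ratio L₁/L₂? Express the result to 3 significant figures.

d₁ = 1/p₁ = 1/0.03019″ = 33.124 pc; d₂ = 1/p₂ = 1/0.01345″ = 74.349 pc.
M₁ = m₁ − 5 log₁₀ d₁ + 5 = 1.74 − 7.6007 + 5 = -0.8607.
M₂ = 10.44 − 9.3564 + 5 = 6.0836.
L₁/L₂ = 10^(0.4(M₂ − M₁)) = 10^(0.4 × 6.9443) = 10^2.77772 = 599.4.

L₁/L₂ = 599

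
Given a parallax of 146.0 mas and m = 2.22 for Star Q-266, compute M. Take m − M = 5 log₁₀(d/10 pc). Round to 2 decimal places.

d = 1/p = 1/0.1460″ = 6.8493 pc.
m − M = 5 log₁₀(6.8493) − 5 = 4.1782 − 5 = -0.8218.
M = m − (m − M) = 2.22 − (-0.8218) = 3.04.

M = 3.04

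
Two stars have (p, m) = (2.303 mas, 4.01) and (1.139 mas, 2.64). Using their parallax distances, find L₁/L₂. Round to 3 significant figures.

L₁/L₂ = 0.0693

d₁ = 1/p₁ = 1/0.002303″ = 434.22 pc; d₂ = 1/p₂ = 1/0.001139″ = 877.96 pc.
M₁ = m₁ − 5 log₁₀ d₁ + 5 = 4.01 − 13.1885 + 5 = -4.1785.
M₂ = 2.64 − 14.7174 + 5 = -7.0774.
L₁/L₂ = 10^(0.4(M₂ − M₁)) = 10^(0.4 × (-2.8989)) = 10^(-1.15956) = 0.069253.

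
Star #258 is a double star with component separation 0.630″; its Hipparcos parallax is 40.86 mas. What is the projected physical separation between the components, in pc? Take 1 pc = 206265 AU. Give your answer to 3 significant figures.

d = 1/p = 1/0.04086″ = 24.474 pc.
At distance d (pc), an angle of θ arcsec spans θ·d AU: s = 0.630 × 24.474 = 15.419 AU.
= 15.419 / 206265 = 7.4753 × 10^-5 pc.

7.48 × 10^-5 pc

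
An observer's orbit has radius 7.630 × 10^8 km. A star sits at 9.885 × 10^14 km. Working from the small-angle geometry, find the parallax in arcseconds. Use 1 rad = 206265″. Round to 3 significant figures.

θ ≈ B/d = (7.630 × 10^8) / (9.885 × 10^14) = 7.7188 × 10^-7 rad.
In arcseconds: 7.7188 × 10^-7 × 206265 = 0.15921″.

0.159 arcsec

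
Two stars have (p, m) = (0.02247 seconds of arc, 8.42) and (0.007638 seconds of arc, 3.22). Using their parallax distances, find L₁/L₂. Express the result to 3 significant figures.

d₁ = 1/p₁ = 1/0.02247″ = 44.504 pc; d₂ = 1/p₂ = 1/0.007638″ = 130.92 pc.
M₁ = m₁ − 5 log₁₀ d₁ + 5 = 8.42 − 8.2420 + 5 = 5.1780.
M₂ = 3.22 − 10.5850 + 5 = -2.3650.
L₁/L₂ = 10^(0.4(M₂ − M₁)) = 10^(0.4 × (-7.5430)) = 10^(-3.01720) = 0.00096117.

L₁/L₂ = 0.000961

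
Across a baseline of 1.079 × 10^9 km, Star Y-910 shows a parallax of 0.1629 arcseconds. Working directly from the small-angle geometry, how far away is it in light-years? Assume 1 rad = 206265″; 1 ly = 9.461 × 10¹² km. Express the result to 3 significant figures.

θ = 0.1629″ = 0.1629/206265 = 7.8976 × 10^-7 rad.
d = B/θ = (1.079 × 10^9) / (7.8976 × 10^-7) = 1.3662 × 10^15 km = (1.3662 × 10^15) / (9.461 × 10^12) ly = 144.4 ly.

144 ly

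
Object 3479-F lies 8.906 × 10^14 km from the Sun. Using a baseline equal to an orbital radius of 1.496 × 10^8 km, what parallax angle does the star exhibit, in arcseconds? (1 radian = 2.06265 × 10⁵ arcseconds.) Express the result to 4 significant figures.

0.03465 arcsec

θ ≈ B/d = (1.496 × 10^8) / (8.906 × 10^14) = 1.6798 × 10^-7 rad.
In arcseconds: 1.6798 × 10^-7 × 206265 = 0.034648″.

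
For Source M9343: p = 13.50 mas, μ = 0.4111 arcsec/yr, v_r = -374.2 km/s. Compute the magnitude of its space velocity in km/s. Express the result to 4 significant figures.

d = 1/p = 1/0.01350″ = 74.074 pc.
v_t = 4.740 μ d = 4.740 × 0.4111 × 74.074 = 144.34 km/s.
v = √(v_r² + v_t²) = √((-374.2)² + 144.34²) = √160860 = 401.07 km/s.

401.1 km/s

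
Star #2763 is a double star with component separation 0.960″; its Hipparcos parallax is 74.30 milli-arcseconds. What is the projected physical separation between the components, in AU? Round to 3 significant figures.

d = 1/p = 1/0.07430″ = 13.459 pc.
At distance d (pc), an angle of θ arcsec spans θ·d AU: s = 0.960 × 13.459 = 12.921 AU.

12.9 AU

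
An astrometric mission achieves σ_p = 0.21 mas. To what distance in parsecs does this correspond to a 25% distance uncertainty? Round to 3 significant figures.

σ_d/d = σ_p/p, so the condition is σ_p/p ≤ 0.25, i.e. p ≥ σ_p/0.25.
p_min = 0.21/0.25 = 0.84 mas = 0.00084 arcsec.
d_max = 1/p_min = 1/0.00084 = 1190.5 pc.

1190 pc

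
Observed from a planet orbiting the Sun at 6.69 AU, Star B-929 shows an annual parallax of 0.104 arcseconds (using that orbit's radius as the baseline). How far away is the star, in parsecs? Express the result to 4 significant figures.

With baseline B (in AU) and parallax p (in arcsec), d = B/p parsecs.
d = 6.69 / 0.104 = 64.327 pc.

64.33 pc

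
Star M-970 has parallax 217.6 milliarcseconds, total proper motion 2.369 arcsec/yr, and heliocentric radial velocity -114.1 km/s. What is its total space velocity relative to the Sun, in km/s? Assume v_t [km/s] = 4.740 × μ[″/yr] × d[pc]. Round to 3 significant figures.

d = 1/p = 1/0.2176″ = 4.5956 pc.
v_t = 4.740 μ d = 4.740 × 2.369 × 4.5956 = 51.604 km/s.
v = √(v_r² + v_t²) = √((-114.1)² + 51.604²) = √15681.8 = 125.23 km/s.

125 km/s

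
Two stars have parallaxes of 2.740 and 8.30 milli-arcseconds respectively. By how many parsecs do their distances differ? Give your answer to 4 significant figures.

d_A = 1/0.002740″ = 364.96 pc; d_B = 1/0.008300″ = 120.48 pc.
|d_B − d_A| = |120.48 − 364.96| = 244.48 pc.

244.5 pc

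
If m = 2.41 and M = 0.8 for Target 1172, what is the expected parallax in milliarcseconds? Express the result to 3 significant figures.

m − M = 2.41 − 0.8 = 1.61.
d = 10^((m−M)/5 + 1) = 10^1.322 = 20.989 pc.
p = 1/d = 1/20.989 = 0.047644 arcsec = 47.644 mas.

47.6 mas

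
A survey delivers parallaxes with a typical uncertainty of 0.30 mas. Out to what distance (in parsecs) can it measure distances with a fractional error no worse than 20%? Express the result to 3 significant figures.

σ_d/d = σ_p/p, so the condition is σ_p/p ≤ 0.20, i.e. p ≥ σ_p/0.20.
p_min = 0.30/0.20 = 1.5 mas = 0.0015 arcsec.
d_max = 1/p_min = 1/0.0015 = 666.67 pc.

667 pc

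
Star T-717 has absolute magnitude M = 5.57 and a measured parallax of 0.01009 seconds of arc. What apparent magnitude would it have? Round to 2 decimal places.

d = 1/p = 1/0.01009″ = 99.108 pc.
m − M = 5 log₁₀ d − 5 = 5 log₁₀(99.108) − 5 = 9.9805 − 5 = 4.9805.
m = M + (m − M) = 5.57 + 4.9805 = 10.55.

m = 10.55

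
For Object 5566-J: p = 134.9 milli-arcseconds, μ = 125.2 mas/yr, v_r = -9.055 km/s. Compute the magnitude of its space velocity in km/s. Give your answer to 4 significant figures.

d = 1/p = 1/0.1349″ = 7.4129 pc.
μ = 125.2 mas/yr = 0.1252 ″/yr.
v_t = 4.740 μ d = 4.740 × 0.1252 × 7.4129 = 4.3992 km/s.
v = √(v_r² + v_t²) = √((-9.055)² + 4.3992²) = √101.346 = 10.067 km/s.

10.07 km/s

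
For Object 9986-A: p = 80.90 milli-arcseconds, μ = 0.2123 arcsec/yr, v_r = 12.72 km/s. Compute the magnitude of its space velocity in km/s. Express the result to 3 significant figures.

d = 1/p = 1/0.08090″ = 12.361 pc.
v_t = 4.740 μ d = 4.740 × 0.2123 × 12.361 = 12.439 km/s.
v = √(v_r² + v_t²) = √(12.72² + 12.439²) = √316.527 = 17.791 km/s.

17.8 km/s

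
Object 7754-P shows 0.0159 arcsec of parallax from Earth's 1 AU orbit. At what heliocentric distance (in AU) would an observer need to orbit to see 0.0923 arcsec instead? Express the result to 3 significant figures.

Parallax scales linearly with baseline: p ∝ B, so B = p_target / p_Earth × 1 AU.
B = 0.0923 / 0.0159 = 5.805 AU.

5.81 AU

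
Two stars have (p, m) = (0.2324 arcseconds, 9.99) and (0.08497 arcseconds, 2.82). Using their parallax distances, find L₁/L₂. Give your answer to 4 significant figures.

d₁ = 1/p₁ = 1/0.2324″ = 4.3029 pc; d₂ = 1/p₂ = 1/0.08497″ = 11.769 pc.
M₁ = m₁ − 5 log₁₀ d₁ + 5 = 9.99 − 3.1688 + 5 = 11.8212.
M₂ = 2.82 − 5.3537 + 5 = 2.4663.
L₁/L₂ = 10^(0.4(M₂ − M₁)) = 10^(0.4 × (-9.3549)) = 10^(-3.74196) = 0.00018115.

L₁/L₂ = 0.0001812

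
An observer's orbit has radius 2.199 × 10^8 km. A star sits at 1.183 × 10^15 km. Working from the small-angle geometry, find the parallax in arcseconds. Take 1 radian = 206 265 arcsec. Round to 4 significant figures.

θ ≈ B/d = (2.199 × 10^8) / (1.183 × 10^15) = 1.8588 × 10^-7 rad.
In arcseconds: 1.8588 × 10^-7 × 206265 = 0.038341″.

0.03834 arcsec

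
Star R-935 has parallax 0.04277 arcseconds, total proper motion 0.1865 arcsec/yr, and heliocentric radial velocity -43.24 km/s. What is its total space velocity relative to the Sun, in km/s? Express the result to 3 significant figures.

d = 1/p = 1/0.04277″ = 23.381 pc.
v_t = 4.740 μ d = 4.740 × 0.1865 × 23.381 = 20.669 km/s.
v = √(v_r² + v_t²) = √((-43.24)² + 20.669²) = √2296.91 = 47.926 km/s.

47.9 km/s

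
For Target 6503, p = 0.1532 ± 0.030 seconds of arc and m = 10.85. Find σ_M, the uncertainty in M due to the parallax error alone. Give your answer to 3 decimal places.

M = m − 5 log₁₀ d + 5 = m + 5 log₁₀ p + 5, so ∂M/∂p = 5/(p ln 10).
σ_M = (5/ln 10) · (σ_p/p) = 2.1715 × 0.030/0.1532 = 2.1715 × 0.19582 = 0.42522.

σ_M = 0.425 mag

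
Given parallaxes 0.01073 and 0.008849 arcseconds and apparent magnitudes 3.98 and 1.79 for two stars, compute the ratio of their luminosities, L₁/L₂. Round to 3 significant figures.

d₁ = 1/p₁ = 1/0.01073″ = 93.197 pc; d₂ = 1/p₂ = 1/0.008849″ = 113.01 pc.
M₁ = m₁ − 5 log₁₀ d₁ + 5 = 3.98 − 9.8470 + 5 = -0.8670.
M₂ = 1.79 − 10.2656 + 5 = -3.4756.
L₁/L₂ = 10^(0.4(M₂ − M₁)) = 10^(0.4 × (-2.6086)) = 10^(-1.04344) = 0.090482.

L₁/L₂ = 0.0905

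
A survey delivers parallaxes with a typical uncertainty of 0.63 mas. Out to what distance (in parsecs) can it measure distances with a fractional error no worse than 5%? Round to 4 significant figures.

σ_d/d = σ_p/p, so the condition is σ_p/p ≤ 0.05, i.e. p ≥ σ_p/0.05.
p_min = 0.63/0.05 = 12.6 mas = 0.0126 arcsec.
d_max = 1/p_min = 1/0.0126 = 79.365 pc.

79.37 pc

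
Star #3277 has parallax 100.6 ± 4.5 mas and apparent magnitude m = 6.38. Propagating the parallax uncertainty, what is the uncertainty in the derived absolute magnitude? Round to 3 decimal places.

σ_M = 0.097 mag

M = m − 5 log₁₀ d + 5 = m + 5 log₁₀ p + 5, so ∂M/∂p = 5/(p ln 10).
σ_M = (5/ln 10) · (σ_p/p) = 2.1715 × 4.5/100.6 = 2.1715 × 0.044732 = 0.097136.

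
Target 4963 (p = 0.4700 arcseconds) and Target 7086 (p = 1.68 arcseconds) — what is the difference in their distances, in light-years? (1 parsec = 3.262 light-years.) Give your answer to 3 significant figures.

5.00 ly

d_A = 1/0.4700″ = 2.1277 pc; d_B = 1/1.680″ = 0.59524 pc.
|d_B − d_A| = |0.59524 − 2.1277| = 1.5325 pc = 1.5325 × 3.262 ly = 4.999 ly.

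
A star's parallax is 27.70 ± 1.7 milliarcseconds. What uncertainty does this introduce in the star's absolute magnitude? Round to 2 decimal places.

M = m − 5 log₁₀ d + 5 = m + 5 log₁₀ p + 5, so ∂M/∂p = 5/(p ln 10).
σ_M = (5/ln 10) · (σ_p/p) = 2.1715 × 1.7/27.70 = 2.1715 × 0.061372 = 0.13327.

σ_M = 0.13 mag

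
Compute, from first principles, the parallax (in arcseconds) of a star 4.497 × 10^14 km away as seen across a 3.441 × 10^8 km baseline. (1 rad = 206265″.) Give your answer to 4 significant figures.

0.1578 arcsec

θ ≈ B/d = (3.441 × 10^8) / (4.497 × 10^14) = 7.6518 × 10^-7 rad.
In arcseconds: 7.6518 × 10^-7 × 206265 = 0.15783″.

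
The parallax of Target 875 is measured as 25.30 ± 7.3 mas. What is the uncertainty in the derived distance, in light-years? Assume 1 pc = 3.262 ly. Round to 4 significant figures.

d = 1/p, so σ_d = σ_p / p².
σ_d = 0.00730 / (0.02530)² = 0.00730 / 0.00064009 = 11.405 pc = 11.405 × 3.262 ly = 37.203 ly.

37.20 ly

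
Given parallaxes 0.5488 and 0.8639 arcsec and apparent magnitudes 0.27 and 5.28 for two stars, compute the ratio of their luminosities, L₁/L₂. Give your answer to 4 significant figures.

d₁ = 1/p₁ = 1/0.5488″ = 1.8222 pc; d₂ = 1/p₂ = 1/0.8639″ = 1.1575 pc.
M₁ = m₁ − 5 log₁₀ d₁ + 5 = 0.27 − 1.3030 + 5 = 3.9670.
M₂ = 5.28 − 0.3176 + 5 = 9.9624.
L₁/L₂ = 10^(0.4(M₂ − M₁)) = 10^(0.4 × 5.9954) = 10^2.39816 = 250.13.

L₁/L₂ = 250.1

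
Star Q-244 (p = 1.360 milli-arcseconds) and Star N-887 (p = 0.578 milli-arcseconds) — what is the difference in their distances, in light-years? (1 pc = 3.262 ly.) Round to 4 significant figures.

d_A = 1/0.001360″ = 735.29 pc; d_B = 1/0.0005780″ = 1730.1 pc.
|d_B − d_A| = |1730.1 − 735.29| = 994.81 pc = 994.81 × 3.262 ly = 3245.1 ly.

3245 ly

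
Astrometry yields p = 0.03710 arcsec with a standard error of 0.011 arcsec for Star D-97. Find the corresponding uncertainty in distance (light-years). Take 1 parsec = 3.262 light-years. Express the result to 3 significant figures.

d = 1/p, so σ_d = σ_p / p².
σ_d = 0.0110 / (0.03710)² = 0.0110 / 0.0013764 = 7.9919 pc = 7.9919 × 3.262 ly = 26.07 ly.

26.1 ly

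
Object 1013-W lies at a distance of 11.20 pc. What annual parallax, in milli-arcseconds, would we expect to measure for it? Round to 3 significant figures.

89.3 mas

p = 1/d = 1/11.2 = 0.089286 arcsec.
= 0.089286 × 1000 = 89.286 mas.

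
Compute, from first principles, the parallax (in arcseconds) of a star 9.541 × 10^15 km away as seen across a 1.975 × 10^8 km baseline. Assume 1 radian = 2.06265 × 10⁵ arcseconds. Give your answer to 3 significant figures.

θ ≈ B/d = (1.975 × 10^8) / (9.541 × 10^15) = 2.0700 × 10^-8 rad.
In arcseconds: 2.0700 × 10^-8 × 206265 = 0.0042697″.

0.00427 arcsec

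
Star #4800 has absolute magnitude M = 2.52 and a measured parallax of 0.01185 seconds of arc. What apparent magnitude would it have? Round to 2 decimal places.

d = 1/p = 1/0.01185″ = 84.388 pc.
m − M = 5 log₁₀ d − 5 = 5 log₁₀(84.388) − 5 = 9.6314 − 5 = 4.6314.
m = M + (m − M) = 2.52 + 4.6314 = 7.15.

m = 7.15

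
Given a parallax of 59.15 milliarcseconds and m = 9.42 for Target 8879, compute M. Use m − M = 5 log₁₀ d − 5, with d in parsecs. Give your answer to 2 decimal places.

d = 1/p = 1/0.05915″ = 16.906 pc.
m − M = 5 log₁₀(16.906) − 5 = 6.1402 − 5 = 1.1402.
M = m − (m − M) = 9.42 − 1.1402 = 8.28.

M = 8.28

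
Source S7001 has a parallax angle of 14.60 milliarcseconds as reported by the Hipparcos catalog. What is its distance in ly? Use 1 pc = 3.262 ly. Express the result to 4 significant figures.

223.4 ly

p = 14.60 milliarcseconds = 0.01460 arcsec.
d = 1/p = 1/0.01460 = 68.493 pc.
In light-years: 68.493 × 3.262 = 223.42 ly.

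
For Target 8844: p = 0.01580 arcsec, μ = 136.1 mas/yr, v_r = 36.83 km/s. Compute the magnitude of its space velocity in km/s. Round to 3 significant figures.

d = 1/p = 1/0.01580″ = 63.291 pc.
μ = 136.1 mas/yr = 0.1361 ″/yr.
v_t = 4.740 μ d = 4.740 × 0.1361 × 63.291 = 40.83 km/s.
v = √(v_r² + v_t²) = √(36.83² + 40.83²) = √3023.54 = 54.987 km/s.

55.0 km/s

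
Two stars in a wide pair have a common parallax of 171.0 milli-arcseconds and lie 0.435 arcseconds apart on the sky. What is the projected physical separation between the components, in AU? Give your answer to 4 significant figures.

2.544 AU

d = 1/p = 1/0.1710″ = 5.848 pc.
At distance d (pc), an angle of θ arcsec spans θ·d AU: s = 0.435 × 5.848 = 2.5439 AU.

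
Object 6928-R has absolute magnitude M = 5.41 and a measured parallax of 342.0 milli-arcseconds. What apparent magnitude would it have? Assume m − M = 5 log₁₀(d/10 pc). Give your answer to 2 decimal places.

d = 1/p = 1/0.3420″ = 2.924 pc.
m − M = 5 log₁₀ d − 5 = 5 log₁₀(2.924) − 5 = 2.3299 − 5 = -2.6701.
m = M + (m − M) = 5.41 + (-2.6701) = 2.74.

m = 2.74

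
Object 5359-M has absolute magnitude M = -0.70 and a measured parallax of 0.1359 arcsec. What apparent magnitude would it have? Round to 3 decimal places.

d = 1/p = 1/0.1359″ = 7.3584 pc.
m − M = 5 log₁₀ d − 5 = 5 log₁₀(7.3584) − 5 = 4.3339 − 5 = -0.6661.
m = M + (m − M) = -0.70 + (-0.6661) = -1.366.

m = -1.366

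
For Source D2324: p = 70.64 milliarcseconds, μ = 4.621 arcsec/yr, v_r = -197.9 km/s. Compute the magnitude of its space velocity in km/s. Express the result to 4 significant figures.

367.8 km/s

d = 1/p = 1/0.07064″ = 14.156 pc.
v_t = 4.740 μ d = 4.740 × 4.621 × 14.156 = 310.07 km/s.
v = √(v_r² + v_t²) = √((-197.9)² + 310.07²) = √135308 = 367.84 km/s.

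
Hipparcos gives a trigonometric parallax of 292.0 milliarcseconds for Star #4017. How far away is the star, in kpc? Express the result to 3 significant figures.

p = 292.0 milliarcseconds = 0.2920 arcsec.
d = 1/p = 1/0.2920 = 3.4247 pc.
= 0.0034247 kpc.

0.00342 kpc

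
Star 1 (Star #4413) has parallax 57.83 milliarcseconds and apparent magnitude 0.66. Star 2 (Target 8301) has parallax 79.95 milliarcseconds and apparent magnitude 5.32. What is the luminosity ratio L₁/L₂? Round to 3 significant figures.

d₁ = 1/p₁ = 1/0.05783″ = 17.292 pc; d₂ = 1/p₂ = 1/0.07995″ = 12.508 pc.
M₁ = m₁ − 5 log₁₀ d₁ + 5 = 0.66 − 6.1892 + 5 = -0.5292.
M₂ = 5.32 − 5.4859 + 5 = 4.8341.
L₁/L₂ = 10^(0.4(M₂ − M₁)) = 10^(0.4 × 5.3633) = 10^2.14532 = 139.74.

L₁/L₂ = 140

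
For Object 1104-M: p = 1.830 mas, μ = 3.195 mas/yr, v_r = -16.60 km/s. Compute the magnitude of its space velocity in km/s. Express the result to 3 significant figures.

d = 1/p = 1/0.001830″ = 546.45 pc.
μ = 3.195 mas/yr = 0.003195 ″/yr.
v_t = 4.740 μ d = 4.740 × 0.003195 × 546.45 = 8.2756 km/s.
v = √(v_r² + v_t²) = √((-16.60)² + 8.2756²) = √344.046 = 18.548 km/s.

18.5 km/s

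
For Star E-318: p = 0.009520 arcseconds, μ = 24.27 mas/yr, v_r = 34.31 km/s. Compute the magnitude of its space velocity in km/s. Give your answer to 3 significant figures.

36.4 km/s

d = 1/p = 1/0.009520″ = 105.04 pc.
μ = 24.27 mas/yr = 0.02427 ″/yr.
v_t = 4.740 μ d = 4.740 × 0.02427 × 105.04 = 12.084 km/s.
v = √(v_r² + v_t²) = √(34.31² + 12.084²) = √1323.2 = 36.376 km/s.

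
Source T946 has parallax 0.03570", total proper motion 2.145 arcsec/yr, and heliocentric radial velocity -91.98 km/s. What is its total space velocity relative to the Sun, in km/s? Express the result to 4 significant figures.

299.3 km/s

d = 1/p = 1/0.03570″ = 28.011 pc.
v_t = 4.740 μ d = 4.740 × 2.145 × 28.011 = 284.8 km/s.
v = √(v_r² + v_t²) = √((-91.98)² + 284.8²) = √89571.4 = 299.28 km/s.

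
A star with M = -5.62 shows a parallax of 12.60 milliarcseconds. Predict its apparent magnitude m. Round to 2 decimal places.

d = 1/p = 1/0.01260″ = 79.365 pc.
m − M = 5 log₁₀ d − 5 = 5 log₁₀(79.365) − 5 = 9.4981 − 5 = 4.4981.
m = M + (m − M) = -5.62 + 4.4981 = -1.12.

m = -1.12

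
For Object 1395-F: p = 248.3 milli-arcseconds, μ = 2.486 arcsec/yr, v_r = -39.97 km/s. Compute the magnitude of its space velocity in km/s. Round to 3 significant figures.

62.0 km/s

d = 1/p = 1/0.2483″ = 4.0274 pc.
v_t = 4.740 μ d = 4.740 × 2.486 × 4.0274 = 47.457 km/s.
v = √(v_r² + v_t²) = √((-39.97)² + 47.457²) = √3849.77 = 62.047 km/s.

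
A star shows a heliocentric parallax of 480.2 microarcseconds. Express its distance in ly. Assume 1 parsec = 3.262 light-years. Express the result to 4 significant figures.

6793 ly

p = 480.2 microarcseconds = 0.0004802 arcsec.
d = 1/p = 1/0.0004802 = 2082.5 pc.
In light-years: 2082.5 × 3.262 = 6793.1 ly.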